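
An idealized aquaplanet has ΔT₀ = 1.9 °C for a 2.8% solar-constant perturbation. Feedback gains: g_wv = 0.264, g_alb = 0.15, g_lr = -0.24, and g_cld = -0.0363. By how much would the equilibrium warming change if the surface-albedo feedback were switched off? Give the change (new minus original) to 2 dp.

-0.33 °C

Original: g = 0.1377, ΔT = 1.9/(1−0.1377) = 2.2034 °C.
Without surface-albedo: g' = -0.0123, ΔT' = 1.9/(1+0.0123) = 1.8769 °C.
Change = 1.8769 − 2.2034 = -0.33 °C.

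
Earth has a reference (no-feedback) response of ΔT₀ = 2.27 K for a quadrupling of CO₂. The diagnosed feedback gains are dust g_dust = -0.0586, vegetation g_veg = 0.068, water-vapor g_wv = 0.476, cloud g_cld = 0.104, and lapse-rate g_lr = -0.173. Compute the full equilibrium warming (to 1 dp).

Total gain g = -0.0586 + 0.068 + 0.476 + 0.104 − 0.173 = 0.4164.
Amplification A = 1/(1 − 0.4164) = 1.714.
ΔT = 2.27 × 1.714 = 3.9 K.

3.9 K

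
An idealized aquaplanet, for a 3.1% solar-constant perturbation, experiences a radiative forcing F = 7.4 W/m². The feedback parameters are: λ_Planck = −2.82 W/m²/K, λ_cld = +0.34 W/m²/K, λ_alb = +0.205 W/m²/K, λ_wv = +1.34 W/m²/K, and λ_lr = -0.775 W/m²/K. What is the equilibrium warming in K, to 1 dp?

Net feedback parameter λ = (−2.82) + (+0.34) + (+0.205) + (+1.34) + (-0.775) = -1.71 W/m²/K.
ΔT = −F/λ = −7.4/(-1.71) = 4.3 K.

4.3 K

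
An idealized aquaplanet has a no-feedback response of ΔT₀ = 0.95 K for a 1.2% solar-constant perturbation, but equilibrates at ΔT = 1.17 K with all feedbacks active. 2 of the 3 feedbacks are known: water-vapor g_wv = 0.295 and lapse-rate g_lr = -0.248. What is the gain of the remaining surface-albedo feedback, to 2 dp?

Amplification A = ΔT/ΔT₀ = 1.17/0.95 = 1.232.
Total gain g = 1 − 1/A = 1 − 1/1.232 = 0.1883.
Known gains sum to 0.295 − 0.248 = 0.047.
g_alb = 0.1883 − 0.047 = 0.14.

0.14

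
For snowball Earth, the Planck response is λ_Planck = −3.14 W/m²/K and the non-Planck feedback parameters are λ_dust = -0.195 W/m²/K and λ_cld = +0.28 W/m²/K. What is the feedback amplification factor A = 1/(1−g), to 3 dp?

Convert to gains: g_dust = -0.195/3.14 = -0.0621; g_cld = 0.28/3.14 = 0.08917.
Total gain g = 0.02707.
A = 1/(1 − 0.02707) = 1.028.

1.028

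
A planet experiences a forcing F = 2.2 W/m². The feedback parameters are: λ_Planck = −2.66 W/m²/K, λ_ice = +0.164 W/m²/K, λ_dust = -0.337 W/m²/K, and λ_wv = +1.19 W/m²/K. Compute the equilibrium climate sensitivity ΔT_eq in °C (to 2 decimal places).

Net feedback parameter λ = (−2.66) + (+0.164) + (-0.337) + (+1.19) = -1.643 W/m²/K.
ΔT = −F/λ = −2.2/(-1.643) = 1.34 °C.

1.34 °C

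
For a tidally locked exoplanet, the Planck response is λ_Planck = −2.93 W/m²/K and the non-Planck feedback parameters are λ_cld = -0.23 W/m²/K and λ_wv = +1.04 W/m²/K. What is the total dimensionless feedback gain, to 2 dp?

Convert to gains: g_cld = -0.23/2.93 = -0.0785; g_wv = 1.04/2.93 = 0.3549.
Total gain g = 0.2764.

0.28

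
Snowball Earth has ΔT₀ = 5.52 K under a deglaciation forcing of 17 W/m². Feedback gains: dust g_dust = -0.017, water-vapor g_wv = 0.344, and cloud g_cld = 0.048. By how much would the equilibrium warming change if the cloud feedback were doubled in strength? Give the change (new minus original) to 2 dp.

Original: g = 0.375, ΔT = 5.52/(1−0.375) = 8.8320 K.
With doubled cloud: g' = 0.423, ΔT' = 5.52/(1−0.423) = 9.5667 K.
Change = 9.5667 − 8.8320 = 0.73 K.

0.73 K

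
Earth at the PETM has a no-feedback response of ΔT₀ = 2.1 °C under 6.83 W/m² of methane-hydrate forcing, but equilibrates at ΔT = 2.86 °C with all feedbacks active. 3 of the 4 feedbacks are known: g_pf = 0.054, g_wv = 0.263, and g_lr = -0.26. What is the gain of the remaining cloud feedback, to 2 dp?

Amplification A = ΔT/ΔT₀ = 2.86/2.1 = 1.362.
Total gain g = 1 − 1/A = 1 − 1/1.362 = 0.2658.
Known gains sum to 0.054 + 0.263 − 0.26 = 0.057.
g_cld = 0.2658 − 0.057 = 0.21.

0.21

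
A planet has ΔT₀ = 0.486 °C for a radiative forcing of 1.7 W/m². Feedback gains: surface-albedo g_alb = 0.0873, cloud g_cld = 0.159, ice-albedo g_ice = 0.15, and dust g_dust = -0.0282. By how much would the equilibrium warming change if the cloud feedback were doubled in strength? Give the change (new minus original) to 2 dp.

Original: g = 0.3681, ΔT = 0.486/(1−0.3681) = 0.7691 °C.
With doubled cloud: g' = 0.5271, ΔT' = 0.486/(1−0.5271) = 1.0277 °C.
Change = 1.0277 − 0.7691 = 0.26 °C.

0.26 °C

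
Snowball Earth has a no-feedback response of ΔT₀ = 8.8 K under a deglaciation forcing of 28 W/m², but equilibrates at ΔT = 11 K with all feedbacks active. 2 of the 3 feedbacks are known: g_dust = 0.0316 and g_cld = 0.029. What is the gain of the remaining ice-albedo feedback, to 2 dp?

0.14

Amplification A = ΔT/ΔT₀ = 11/8.8 = 1.25.
Total gain g = 1 − 1/A = 1 − 1/1.25 = 0.2.
Known gains sum to 0.0316 + 0.029 = 0.0606.
g_ice = 0.2 − 0.0606 = 0.14.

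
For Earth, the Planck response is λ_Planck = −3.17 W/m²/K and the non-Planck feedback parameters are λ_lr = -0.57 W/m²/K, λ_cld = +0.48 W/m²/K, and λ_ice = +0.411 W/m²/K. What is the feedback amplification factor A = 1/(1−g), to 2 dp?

1.11

Convert to gains: g_lr = -0.57/3.17 = -0.1798; g_cld = 0.48/3.17 = 0.1514; g_ice = 0.411/3.17 = 0.1297.
Total gain g = 0.1013.
A = 1/(1 − 0.1013) = 1.11.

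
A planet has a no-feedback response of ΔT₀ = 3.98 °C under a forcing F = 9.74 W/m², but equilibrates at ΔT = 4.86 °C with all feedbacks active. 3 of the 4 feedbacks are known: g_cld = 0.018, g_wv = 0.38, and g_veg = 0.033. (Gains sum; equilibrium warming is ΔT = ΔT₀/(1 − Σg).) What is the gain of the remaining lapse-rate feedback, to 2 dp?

-0.25

Amplification A = ΔT/ΔT₀ = 4.86/3.98 = 1.221.
Total gain g = 1 − 1/A = 1 − 1/1.221 = 0.181.
Known gains sum to 0.018 + 0.38 + 0.033 = 0.431.
g_lr = 0.181 − 0.431 = -0.25.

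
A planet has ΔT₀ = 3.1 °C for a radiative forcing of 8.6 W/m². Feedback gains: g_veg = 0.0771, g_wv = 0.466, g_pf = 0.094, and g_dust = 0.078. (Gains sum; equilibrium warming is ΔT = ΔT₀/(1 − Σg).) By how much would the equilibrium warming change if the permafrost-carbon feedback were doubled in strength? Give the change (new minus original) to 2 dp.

5.36 °C

Original: g = 0.7151, ΔT = 3.1/(1−0.7151) = 10.8810 °C.
With doubled permafrost-carbon: g' = 0.8091, ΔT' = 3.1/(1−0.8091) = 16.2389 °C.
Change = 16.2389 − 10.8810 = 5.36 °C.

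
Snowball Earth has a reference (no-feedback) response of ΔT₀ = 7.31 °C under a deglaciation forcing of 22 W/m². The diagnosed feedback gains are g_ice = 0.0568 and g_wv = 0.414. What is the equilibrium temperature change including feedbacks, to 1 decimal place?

Total gain g = 0.0568 + 0.414 = 0.4708.
Amplification A = 1/(1 − 0.4708) = 1.89.
ΔT = 7.31 × 1.89 = 13.8 °C.

13.8 °C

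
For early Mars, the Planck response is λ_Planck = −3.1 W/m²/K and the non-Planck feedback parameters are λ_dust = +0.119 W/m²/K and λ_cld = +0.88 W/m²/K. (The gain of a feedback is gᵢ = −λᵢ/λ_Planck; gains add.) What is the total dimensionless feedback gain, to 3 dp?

0.322

Convert to gains: g_dust = 0.119/3.1 = 0.03839; g_cld = 0.88/3.1 = 0.2839.
Total gain g = 0.32229.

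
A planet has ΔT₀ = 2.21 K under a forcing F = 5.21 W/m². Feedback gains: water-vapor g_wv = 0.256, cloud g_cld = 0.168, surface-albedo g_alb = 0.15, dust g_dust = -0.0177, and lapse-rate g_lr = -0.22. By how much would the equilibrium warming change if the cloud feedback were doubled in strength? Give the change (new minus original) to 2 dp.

Original: g = 0.3363, ΔT = 2.21/(1−0.3363) = 3.3298 K.
With doubled cloud: g' = 0.5043, ΔT' = 2.21/(1−0.5043) = 4.4583 K.
Change = 4.4583 − 3.3298 = 1.13 K.

1.13 K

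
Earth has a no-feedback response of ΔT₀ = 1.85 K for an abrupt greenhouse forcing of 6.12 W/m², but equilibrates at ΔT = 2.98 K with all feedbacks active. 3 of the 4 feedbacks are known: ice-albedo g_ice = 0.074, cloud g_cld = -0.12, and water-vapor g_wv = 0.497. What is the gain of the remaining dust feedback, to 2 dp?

-0.07

Amplification A = ΔT/ΔT₀ = 2.98/1.85 = 1.611.
Total gain g = 1 − 1/A = 1 − 1/1.611 = 0.3793.
Known gains sum to 0.074 − 0.12 + 0.497 = 0.451.
g_dust = 0.3793 − 0.451 = -0.07.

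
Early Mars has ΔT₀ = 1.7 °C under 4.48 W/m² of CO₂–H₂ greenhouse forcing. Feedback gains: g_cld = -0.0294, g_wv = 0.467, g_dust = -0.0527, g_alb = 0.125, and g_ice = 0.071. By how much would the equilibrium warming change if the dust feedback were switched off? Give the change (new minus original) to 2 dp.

0.58 °C

Original: g = 0.5809, ΔT = 1.7/(1−0.5809) = 4.0563 °C.
Without dust: g' = 0.6336, ΔT' = 1.7/(1−0.6336) = 4.6397 °C.
Change = 4.6397 − 4.0563 = 0.58 °C.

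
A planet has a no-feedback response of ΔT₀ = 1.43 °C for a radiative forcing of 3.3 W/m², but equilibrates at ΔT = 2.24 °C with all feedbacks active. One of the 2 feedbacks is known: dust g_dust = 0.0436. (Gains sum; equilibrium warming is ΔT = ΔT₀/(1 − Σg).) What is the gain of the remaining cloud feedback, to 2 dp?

Amplification A = ΔT/ΔT₀ = 2.24/1.43 = 1.566.
Total gain g = 1 − 1/A = 1 − 1/1.566 = 0.3614.
The known gain is 0.0436.
g_cld = 0.3614 − 0.0436 = 0.32.

0.32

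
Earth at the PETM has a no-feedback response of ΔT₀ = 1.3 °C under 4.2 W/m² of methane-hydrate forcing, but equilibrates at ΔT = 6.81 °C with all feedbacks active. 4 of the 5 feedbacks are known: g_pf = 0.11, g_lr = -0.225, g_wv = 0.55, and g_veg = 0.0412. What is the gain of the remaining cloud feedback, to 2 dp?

0.33

Amplification A = ΔT/ΔT₀ = 6.81/1.3 = 5.238.
Total gain g = 1 − 1/A = 1 − 1/5.238 = 0.8091.
Known gains sum to 0.11 − 0.225 + 0.55 + 0.0412 = 0.4762.
g_cld = 0.8091 − 0.4762 = 0.33.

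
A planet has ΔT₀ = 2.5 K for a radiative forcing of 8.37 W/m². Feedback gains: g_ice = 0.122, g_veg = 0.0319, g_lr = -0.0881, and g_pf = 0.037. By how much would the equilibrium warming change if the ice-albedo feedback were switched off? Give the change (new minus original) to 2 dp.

Original: g = 0.1028, ΔT = 2.5/(1−0.1028) = 2.7864 K.
Without ice-albedo: g' = -0.0192, ΔT' = 2.5/(1+0.0192) = 2.4529 K.
Change = 2.4529 − 2.7864 = -0.33 K.

-0.33 K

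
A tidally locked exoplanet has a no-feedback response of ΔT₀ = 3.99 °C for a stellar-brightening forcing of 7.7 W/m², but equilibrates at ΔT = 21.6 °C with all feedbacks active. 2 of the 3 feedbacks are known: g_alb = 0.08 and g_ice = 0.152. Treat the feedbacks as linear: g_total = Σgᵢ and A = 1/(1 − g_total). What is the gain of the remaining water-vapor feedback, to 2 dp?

Amplification A = ΔT/ΔT₀ = 21.6/3.99 = 5.414.
Total gain g = 1 − 1/A = 1 − 1/5.414 = 0.8153.
Known gains sum to 0.08 + 0.152 = 0.232.
g_wv = 0.8153 − 0.232 = 0.58.

0.58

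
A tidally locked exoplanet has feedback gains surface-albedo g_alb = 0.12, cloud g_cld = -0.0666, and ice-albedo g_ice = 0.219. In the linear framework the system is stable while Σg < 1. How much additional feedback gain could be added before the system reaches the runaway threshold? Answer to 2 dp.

Current total gain = 0.12 − 0.0666 + 0.219 = 0.2724.
Margin to runaway = 1 − 0.2724 = 0.73.

0.73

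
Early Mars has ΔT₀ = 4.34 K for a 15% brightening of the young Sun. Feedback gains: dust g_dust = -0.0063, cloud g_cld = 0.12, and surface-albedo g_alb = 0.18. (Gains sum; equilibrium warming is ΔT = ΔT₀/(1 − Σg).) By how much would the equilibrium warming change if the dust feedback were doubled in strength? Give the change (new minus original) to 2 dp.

-0.05 K

Original: g = 0.2937, ΔT = 4.34/(1−0.2937) = 6.1447 K.
With doubled dust: g' = 0.2874, ΔT' = 4.34/(1−0.2874) = 6.0904 K.
Change = 6.0904 − 6.1447 = -0.05 K.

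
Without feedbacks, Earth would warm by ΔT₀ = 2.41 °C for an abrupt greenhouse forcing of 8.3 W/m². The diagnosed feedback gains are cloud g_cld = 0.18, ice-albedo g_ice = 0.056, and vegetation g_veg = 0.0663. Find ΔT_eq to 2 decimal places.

Total gain g = 0.18 + 0.056 + 0.0663 = 0.3023.
Amplification A = 1/(1 − 0.3023) = 1.433.
ΔT = 2.41 × 1.433 = 3.45 °C.

3.45 °C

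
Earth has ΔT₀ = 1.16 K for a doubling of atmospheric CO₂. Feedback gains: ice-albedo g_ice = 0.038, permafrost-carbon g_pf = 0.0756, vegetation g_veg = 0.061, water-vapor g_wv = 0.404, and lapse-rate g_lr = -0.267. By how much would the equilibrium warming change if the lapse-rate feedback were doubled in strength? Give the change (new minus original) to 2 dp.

-0.47 K

Original: g = 0.3116, ΔT = 1.16/(1−0.3116) = 1.6851 K.
With doubled lapse-rate: g' = 0.0446, ΔT' = 1.16/(1−0.0446) = 1.2142 K.
Change = 1.2142 − 1.6851 = -0.47 K.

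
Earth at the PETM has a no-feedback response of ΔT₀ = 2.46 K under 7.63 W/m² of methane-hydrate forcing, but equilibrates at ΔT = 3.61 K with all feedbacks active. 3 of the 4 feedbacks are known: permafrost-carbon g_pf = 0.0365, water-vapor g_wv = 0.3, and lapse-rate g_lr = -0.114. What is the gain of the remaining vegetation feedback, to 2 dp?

Amplification A = ΔT/ΔT₀ = 3.61/2.46 = 1.467.
Total gain g = 1 − 1/A = 1 − 1/1.467 = 0.3183.
Known gains sum to 0.0365 + 0.3 − 0.114 = 0.2225.
g_veg = 0.3183 − 0.2225 = 0.10.

0.10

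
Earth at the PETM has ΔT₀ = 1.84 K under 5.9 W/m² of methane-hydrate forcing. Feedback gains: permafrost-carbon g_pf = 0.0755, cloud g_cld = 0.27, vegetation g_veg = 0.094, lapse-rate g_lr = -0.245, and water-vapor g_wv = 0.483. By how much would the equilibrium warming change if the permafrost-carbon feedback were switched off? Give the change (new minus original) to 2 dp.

-1.08 K

Original: g = 0.6775, ΔT = 1.84/(1−0.6775) = 5.7054 K.
Without permafrost-carbon: g' = 0.602, ΔT' = 1.84/(1−0.602) = 4.6231 K.
Change = 4.6231 − 5.7054 = -1.08 K.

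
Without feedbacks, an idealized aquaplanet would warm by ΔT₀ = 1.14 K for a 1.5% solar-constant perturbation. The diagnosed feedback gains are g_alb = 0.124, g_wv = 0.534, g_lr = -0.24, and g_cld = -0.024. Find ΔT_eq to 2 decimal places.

Total gain g = 0.124 + 0.534 − 0.24 − 0.024 = 0.394.
Amplification A = 1/(1 − 0.394) = 1.65.
ΔT = 1.14 × 1.65 = 1.88 K.

1.88 K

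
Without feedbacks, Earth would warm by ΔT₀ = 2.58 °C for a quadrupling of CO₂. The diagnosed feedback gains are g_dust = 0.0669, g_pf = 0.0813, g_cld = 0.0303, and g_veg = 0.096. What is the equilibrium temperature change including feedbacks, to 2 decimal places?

Total gain g = 0.0669 + 0.0813 + 0.0303 + 0.096 = 0.2745.
Amplification A = 1/(1 − 0.2745) = 1.378.
ΔT = 2.58 × 1.378 = 3.56 °C.

3.56 °C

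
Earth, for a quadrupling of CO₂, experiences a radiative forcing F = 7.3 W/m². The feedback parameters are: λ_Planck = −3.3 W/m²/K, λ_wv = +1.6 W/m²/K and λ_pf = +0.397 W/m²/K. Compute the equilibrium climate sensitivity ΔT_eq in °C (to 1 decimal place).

Net feedback parameter λ = (−3.3) + (+1.6) + (+0.397) = -1.303 W/m²/K.
ΔT = −F/λ = −7.3/(-1.303) = 5.6 °C.

5.6 °C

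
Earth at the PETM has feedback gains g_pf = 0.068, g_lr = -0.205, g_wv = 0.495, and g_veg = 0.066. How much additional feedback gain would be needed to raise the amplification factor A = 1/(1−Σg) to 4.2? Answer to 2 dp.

Current total gain = 0.424.
Target gain for A = 4.2: g* = 1 − 1/4.2 = 0.7619.
Additional gain needed = 0.7619 − 0.424 = 0.34.

0.34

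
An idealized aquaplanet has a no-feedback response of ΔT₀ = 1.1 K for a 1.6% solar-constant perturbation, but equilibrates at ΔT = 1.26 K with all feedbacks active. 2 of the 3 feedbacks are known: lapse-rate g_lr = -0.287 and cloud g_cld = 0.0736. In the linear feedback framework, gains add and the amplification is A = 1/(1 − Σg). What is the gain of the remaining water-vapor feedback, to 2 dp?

Amplification A = ΔT/ΔT₀ = 1.26/1.1 = 1.145.
Total gain g = 1 − 1/A = 1 − 1/1.145 = 0.1266.
Known gains sum to -0.287 + 0.0736 = -0.2134.
g_wv = 0.1266 + 0.2134 = 0.34.

0.34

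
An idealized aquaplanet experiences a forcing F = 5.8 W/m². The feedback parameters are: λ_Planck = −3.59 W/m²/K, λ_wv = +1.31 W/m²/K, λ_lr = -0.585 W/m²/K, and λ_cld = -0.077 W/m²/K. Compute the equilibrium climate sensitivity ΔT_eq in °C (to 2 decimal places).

1.97 °C

Net feedback parameter λ = (−3.59) + (+1.31) + (-0.585) + (-0.077) = -2.942 W/m²/K.
ΔT = −F/λ = −5.8/(-2.942) = 1.97 °C.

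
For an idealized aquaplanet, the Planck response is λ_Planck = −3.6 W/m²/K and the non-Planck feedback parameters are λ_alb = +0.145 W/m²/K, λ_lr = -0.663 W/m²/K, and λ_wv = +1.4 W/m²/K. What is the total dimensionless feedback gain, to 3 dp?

Convert to gains: g_alb = 0.145/3.6 = 0.04028; g_lr = -0.663/3.6 = -0.1842; g_wv = 1.4/3.6 = 0.3889.
Total gain g = 0.24498.

0.245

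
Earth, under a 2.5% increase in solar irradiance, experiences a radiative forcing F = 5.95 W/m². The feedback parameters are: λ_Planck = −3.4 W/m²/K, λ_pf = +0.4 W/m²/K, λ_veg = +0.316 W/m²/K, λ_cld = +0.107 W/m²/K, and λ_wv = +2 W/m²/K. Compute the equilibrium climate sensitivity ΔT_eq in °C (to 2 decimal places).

10.31 °C

Net feedback parameter λ = (−3.4) + (+0.4) + (+0.316) + (+0.107) + (+2) = -0.577 W/m²/K.
ΔT = −F/λ = −5.95/(-0.577) = 10.31 °C.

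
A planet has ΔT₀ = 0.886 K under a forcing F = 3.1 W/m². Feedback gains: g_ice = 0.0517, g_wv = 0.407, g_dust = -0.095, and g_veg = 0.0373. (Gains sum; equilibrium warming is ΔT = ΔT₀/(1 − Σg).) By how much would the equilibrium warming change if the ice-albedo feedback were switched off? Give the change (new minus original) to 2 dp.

-0.12 K

Original: g = 0.401, ΔT = 0.886/(1−0.401) = 1.4791 K.
Without ice-albedo: g' = 0.3493, ΔT' = 0.886/(1−0.3493) = 1.3616 K.
Change = 1.3616 − 1.4791 = -0.12 K.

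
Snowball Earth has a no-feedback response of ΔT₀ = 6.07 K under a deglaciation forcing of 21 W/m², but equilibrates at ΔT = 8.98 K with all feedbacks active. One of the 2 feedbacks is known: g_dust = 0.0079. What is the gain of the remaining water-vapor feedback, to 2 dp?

0.32

Amplification A = ΔT/ΔT₀ = 8.98/6.07 = 1.479.
Total gain g = 1 − 1/A = 1 − 1/1.479 = 0.3239.
The known gain is 0.0079.
g_wv = 0.3239 − 0.0079 = 0.32.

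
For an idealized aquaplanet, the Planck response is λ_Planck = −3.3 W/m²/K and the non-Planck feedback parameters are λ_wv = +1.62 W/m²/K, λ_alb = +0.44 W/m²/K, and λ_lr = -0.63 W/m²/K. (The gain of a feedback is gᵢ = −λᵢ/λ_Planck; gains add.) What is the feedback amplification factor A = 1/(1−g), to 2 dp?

1.76

Convert to gains: g_wv = 1.62/3.3 = 0.4909; g_alb = 0.44/3.3 = 0.1333; g_lr = -0.63/3.3 = -0.1909.
Total gain g = 0.4333.
A = 1/(1 − 0.4333) = 1.76.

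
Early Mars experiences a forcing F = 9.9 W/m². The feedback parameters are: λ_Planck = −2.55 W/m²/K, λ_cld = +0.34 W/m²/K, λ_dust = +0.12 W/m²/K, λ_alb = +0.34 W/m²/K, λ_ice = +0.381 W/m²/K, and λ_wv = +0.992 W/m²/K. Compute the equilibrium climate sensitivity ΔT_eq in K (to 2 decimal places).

Net feedback parameter λ = (−2.55) + (+0.34) + (+0.12) + (+0.34) + (+0.381) + (+0.992) = -0.377 W/m²/K.
ΔT = −F/λ = −9.9/(-0.377) = 26.26 K.

26.26 K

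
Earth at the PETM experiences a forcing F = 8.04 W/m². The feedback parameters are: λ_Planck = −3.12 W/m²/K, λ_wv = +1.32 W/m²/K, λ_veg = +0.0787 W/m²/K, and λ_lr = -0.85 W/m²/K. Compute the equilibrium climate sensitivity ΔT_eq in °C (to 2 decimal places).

Net feedback parameter λ = (−3.12) + (+1.32) + (+0.0787) + (-0.85) = -2.5713 W/m²/K.
ΔT = −F/λ = −8.04/(-2.5713) = 3.13 °C.

3.13 °C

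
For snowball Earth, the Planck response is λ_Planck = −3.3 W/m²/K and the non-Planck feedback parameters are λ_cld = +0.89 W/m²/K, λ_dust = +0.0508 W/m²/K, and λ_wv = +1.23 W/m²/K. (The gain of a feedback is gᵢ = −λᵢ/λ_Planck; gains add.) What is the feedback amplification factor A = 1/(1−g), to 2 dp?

2.92

Convert to gains: g_cld = 0.89/3.3 = 0.2697; g_dust = 0.0508/3.3 = 0.01539; g_wv = 1.23/3.3 = 0.3727.
Total gain g = 0.65779.
A = 1/(1 − 0.65779) = 2.92.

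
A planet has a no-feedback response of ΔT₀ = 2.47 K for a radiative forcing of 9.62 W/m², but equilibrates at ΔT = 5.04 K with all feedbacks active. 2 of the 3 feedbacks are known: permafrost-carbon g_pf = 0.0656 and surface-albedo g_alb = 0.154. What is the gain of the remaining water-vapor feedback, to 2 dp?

0.29

Amplification A = ΔT/ΔT₀ = 5.04/2.47 = 2.04.
Total gain g = 1 − 1/A = 1 − 1/2.04 = 0.5098.
Known gains sum to 0.0656 + 0.154 = 0.2196.
g_wv = 0.5098 − 0.2196 = 0.29.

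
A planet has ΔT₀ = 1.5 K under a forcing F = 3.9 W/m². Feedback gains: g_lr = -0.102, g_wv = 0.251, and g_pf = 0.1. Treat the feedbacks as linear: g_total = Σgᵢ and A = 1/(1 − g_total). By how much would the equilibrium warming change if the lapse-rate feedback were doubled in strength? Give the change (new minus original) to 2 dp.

-0.24 K

Original: g = 0.249, ΔT = 1.5/(1−0.249) = 1.9973 K.
With doubled lapse-rate: g' = 0.147, ΔT' = 1.5/(1−0.147) = 1.7585 K.
Change = 1.7585 − 1.9973 = -0.24 K.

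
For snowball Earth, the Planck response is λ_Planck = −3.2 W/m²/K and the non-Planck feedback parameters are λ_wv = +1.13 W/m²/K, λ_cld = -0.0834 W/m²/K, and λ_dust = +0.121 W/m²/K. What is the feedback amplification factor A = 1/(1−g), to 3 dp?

Convert to gains: g_wv = 1.13/3.2 = 0.3531; g_cld = -0.0834/3.2 = -0.02606; g_dust = 0.121/3.2 = 0.03781.
Total gain g = 0.36485.
A = 1/(1 − 0.36485) = 1.574.

1.574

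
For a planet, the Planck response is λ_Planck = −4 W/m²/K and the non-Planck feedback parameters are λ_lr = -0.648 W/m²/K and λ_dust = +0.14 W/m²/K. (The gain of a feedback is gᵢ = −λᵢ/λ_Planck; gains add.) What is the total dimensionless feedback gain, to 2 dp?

-0.13

Convert to gains: g_lr = -0.648/4 = -0.162; g_dust = 0.14/4 = 0.035.
Total gain g = -0.127.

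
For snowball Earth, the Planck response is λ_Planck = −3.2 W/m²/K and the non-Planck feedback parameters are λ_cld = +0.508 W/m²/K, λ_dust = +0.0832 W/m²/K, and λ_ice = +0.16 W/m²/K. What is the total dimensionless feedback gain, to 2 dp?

Convert to gains: g_cld = 0.508/3.2 = 0.1588; g_dust = 0.0832/3.2 = 0.026; g_ice = 0.16/3.2 = 0.05.
Total gain g = 0.2348.

0.23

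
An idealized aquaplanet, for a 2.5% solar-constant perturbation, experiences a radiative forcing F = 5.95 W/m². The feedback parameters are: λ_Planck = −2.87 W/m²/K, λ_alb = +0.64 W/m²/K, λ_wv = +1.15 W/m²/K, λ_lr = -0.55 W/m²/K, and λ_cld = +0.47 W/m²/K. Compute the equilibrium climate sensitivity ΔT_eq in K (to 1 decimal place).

Net feedback parameter λ = (−2.87) + (+0.64) + (+1.15) + (-0.55) + (+0.47) = -1.16 W/m²/K.
ΔT = −F/λ = −5.95/(-1.16) = 5.1 K.

5.1 K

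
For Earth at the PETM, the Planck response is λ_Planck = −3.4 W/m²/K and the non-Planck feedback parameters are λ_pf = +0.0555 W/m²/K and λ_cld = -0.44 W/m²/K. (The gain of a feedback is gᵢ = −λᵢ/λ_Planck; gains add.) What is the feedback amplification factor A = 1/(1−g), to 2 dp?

Convert to gains: g_pf = 0.0555/3.4 = 0.01632; g_cld = -0.44/3.4 = -0.1294.
Total gain g = -0.11308.
A = 1/(1 + 0.11308) = 0.90.

0.90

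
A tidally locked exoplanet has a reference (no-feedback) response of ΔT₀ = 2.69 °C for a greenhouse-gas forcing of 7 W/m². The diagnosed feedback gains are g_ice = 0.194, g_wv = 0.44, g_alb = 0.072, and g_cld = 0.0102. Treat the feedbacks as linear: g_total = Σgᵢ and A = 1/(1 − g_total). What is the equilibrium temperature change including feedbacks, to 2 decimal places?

9.48 °C

Total gain g = 0.194 + 0.44 + 0.072 + 0.0102 = 0.7162.
Amplification A = 1/(1 − 0.7162) = 3.524.
ΔT = 2.69 × 3.524 = 9.48 °C.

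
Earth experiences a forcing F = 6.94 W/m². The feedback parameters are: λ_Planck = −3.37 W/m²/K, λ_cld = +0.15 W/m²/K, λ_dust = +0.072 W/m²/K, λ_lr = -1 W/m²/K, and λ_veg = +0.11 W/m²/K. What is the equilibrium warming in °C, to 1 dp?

1.7 °C

Net feedback parameter λ = (−3.37) + (+0.15) + (+0.072) + (-1) + (+0.11) = -4.038 W/m²/K.
ΔT = −F/λ = −6.94/(-4.038) = 1.7 °C.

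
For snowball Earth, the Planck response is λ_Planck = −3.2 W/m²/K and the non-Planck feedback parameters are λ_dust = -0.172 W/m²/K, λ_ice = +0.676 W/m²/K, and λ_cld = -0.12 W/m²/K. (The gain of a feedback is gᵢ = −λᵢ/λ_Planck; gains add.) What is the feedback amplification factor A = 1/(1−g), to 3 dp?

Convert to gains: g_dust = -0.172/3.2 = -0.05375; g_ice = 0.676/3.2 = 0.2112; g_cld = -0.12/3.2 = -0.0375.
Total gain g = 0.11995.
A = 1/(1 − 0.11995) = 1.136.

1.136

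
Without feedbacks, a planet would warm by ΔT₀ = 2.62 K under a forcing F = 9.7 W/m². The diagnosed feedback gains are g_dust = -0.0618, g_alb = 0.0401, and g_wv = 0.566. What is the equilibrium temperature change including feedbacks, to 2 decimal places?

5.75 K

Total gain g = -0.0618 + 0.0401 + 0.566 = 0.5443.
Amplification A = 1/(1 − 0.5443) = 2.194.
ΔT = 2.62 × 2.194 = 5.75 K.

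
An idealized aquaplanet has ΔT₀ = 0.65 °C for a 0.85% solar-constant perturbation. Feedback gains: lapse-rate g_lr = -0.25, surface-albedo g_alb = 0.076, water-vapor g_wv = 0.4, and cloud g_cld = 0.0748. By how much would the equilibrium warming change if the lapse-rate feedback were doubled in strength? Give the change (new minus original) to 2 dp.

-0.24 °C

Original: g = 0.3008, ΔT = 0.65/(1−0.3008) = 0.9296 °C.
With doubled lapse-rate: g' = 0.0508, ΔT' = 0.65/(1−0.0508) = 0.6848 °C.
Change = 0.6848 − 0.9296 = -0.24 °C.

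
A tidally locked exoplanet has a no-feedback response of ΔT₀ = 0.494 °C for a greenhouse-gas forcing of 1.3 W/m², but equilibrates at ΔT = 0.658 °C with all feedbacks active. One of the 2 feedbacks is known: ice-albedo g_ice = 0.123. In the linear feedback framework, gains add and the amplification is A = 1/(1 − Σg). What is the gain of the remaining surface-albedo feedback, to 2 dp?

0.13

Amplification A = ΔT/ΔT₀ = 0.658/0.494 = 1.332.
Total gain g = 1 − 1/A = 1 − 1/1.332 = 0.2492.
The known gain is 0.123.
g_alb = 0.2492 − 0.123 = 0.13.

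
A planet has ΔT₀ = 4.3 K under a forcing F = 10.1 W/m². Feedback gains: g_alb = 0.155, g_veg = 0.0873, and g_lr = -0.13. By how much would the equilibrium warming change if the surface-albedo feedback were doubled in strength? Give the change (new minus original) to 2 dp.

Original: g = 0.1123, ΔT = 4.3/(1−0.1123) = 4.8440 K.
With doubled surface-albedo: g' = 0.2673, ΔT' = 4.3/(1−0.2673) = 5.8687 K.
Change = 5.8687 − 4.8440 = 1.02 K.

1.02 K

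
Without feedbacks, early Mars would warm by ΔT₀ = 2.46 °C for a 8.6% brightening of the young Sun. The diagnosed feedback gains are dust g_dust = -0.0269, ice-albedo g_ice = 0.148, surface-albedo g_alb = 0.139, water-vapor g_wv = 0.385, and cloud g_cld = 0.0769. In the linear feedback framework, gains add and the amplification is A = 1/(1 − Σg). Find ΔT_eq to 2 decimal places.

8.85 °C

Total gain g = -0.0269 + 0.148 + 0.139 + 0.385 + 0.0769 = 0.722.
Amplification A = 1/(1 − 0.722) = 3.597.
ΔT = 2.46 × 3.597 = 8.85 °C.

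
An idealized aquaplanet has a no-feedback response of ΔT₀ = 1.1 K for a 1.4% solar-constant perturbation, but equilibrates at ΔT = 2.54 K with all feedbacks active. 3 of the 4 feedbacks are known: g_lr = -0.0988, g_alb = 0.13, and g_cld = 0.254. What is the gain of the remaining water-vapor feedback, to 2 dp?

0.28

Amplification A = ΔT/ΔT₀ = 2.54/1.1 = 2.309.
Total gain g = 1 − 1/A = 1 − 1/2.309 = 0.5669.
Known gains sum to -0.0988 + 0.13 + 0.254 = 0.2852.
g_wv = 0.5669 − 0.2852 = 0.28.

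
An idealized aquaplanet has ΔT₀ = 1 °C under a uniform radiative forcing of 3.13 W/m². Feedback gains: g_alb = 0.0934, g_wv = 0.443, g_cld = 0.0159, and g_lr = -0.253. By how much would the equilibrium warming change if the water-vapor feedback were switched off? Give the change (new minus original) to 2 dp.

-0.55 °C

Original: g = 0.2993, ΔT = 1/(1−0.2993) = 1.4271 °C.
Without water-vapor: g' = -0.1437, ΔT' = 1/(1+0.1437) = 0.8744 °C.
Change = 0.8744 − 1.4271 = -0.55 °C.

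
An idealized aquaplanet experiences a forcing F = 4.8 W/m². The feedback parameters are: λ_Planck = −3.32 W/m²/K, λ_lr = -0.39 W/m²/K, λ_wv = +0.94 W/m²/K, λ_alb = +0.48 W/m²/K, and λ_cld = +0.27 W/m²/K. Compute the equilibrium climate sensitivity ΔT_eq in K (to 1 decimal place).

Net feedback parameter λ = (−3.32) + (-0.39) + (+0.94) + (+0.48) + (+0.27) = -2.02 W/m²/K.
ΔT = −F/λ = −4.8/(-2.02) = 2.4 K.

2.4 K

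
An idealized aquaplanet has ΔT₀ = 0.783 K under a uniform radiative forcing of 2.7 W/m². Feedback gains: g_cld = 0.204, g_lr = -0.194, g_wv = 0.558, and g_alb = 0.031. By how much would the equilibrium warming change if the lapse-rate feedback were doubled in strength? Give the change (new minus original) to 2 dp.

-0.64 K

Original: g = 0.599, ΔT = 0.783/(1−0.599) = 1.9526 K.
With doubled lapse-rate: g' = 0.405, ΔT' = 0.783/(1−0.405) = 1.3160 K.
Change = 1.3160 − 1.9526 = -0.64 K.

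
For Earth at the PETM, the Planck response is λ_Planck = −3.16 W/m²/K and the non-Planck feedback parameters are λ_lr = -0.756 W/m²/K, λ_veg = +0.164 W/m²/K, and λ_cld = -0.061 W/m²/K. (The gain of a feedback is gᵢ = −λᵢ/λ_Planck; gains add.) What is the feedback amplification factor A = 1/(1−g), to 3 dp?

Convert to gains: g_lr = -0.756/3.16 = -0.2392; g_veg = 0.164/3.16 = 0.0519; g_cld = -0.061/3.16 = -0.0193.
Total gain g = -0.2066.
A = 1/(1 + 0.2066) = 0.829.

0.829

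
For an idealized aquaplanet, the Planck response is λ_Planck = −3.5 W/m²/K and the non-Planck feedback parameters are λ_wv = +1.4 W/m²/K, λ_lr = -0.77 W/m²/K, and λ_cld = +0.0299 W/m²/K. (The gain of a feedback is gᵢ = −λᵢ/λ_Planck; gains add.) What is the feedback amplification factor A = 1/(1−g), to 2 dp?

Convert to gains: g_wv = 1.4/3.5 = 0.4; g_lr = -0.77/3.5 = -0.22; g_cld = 0.0299/3.5 = 0.008543.
Total gain g = 0.188543.
A = 1/(1 − 0.188543) = 1.23.

1.23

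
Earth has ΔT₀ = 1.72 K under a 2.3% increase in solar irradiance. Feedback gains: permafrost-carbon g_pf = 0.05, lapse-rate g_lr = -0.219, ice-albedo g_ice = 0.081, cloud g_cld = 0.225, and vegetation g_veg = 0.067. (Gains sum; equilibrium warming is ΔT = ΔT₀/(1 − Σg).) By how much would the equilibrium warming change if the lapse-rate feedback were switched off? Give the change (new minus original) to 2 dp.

Original: g = 0.204, ΔT = 1.72/(1−0.204) = 2.1608 K.
Without lapse-rate: g' = 0.423, ΔT' = 1.72/(1−0.423) = 2.9809 K.
Change = 2.9809 − 2.1608 = 0.82 K.

0.82 K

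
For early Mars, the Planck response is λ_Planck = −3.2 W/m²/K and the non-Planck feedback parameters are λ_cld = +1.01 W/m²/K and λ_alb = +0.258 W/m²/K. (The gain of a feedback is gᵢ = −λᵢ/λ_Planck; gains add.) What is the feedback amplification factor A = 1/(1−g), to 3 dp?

1.656

Convert to gains: g_cld = 1.01/3.2 = 0.3156; g_alb = 0.258/3.2 = 0.08063.
Total gain g = 0.39623.
A = 1/(1 − 0.39623) = 1.656.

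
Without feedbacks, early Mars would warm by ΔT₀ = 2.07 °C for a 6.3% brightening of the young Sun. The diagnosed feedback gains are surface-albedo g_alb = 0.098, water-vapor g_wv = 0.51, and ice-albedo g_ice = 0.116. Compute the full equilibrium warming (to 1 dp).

7.5 °C

Total gain g = 0.098 + 0.51 + 0.116 = 0.724.
Amplification A = 1/(1 − 0.724) = 3.623.
ΔT = 2.07 × 3.623 = 7.5 °C.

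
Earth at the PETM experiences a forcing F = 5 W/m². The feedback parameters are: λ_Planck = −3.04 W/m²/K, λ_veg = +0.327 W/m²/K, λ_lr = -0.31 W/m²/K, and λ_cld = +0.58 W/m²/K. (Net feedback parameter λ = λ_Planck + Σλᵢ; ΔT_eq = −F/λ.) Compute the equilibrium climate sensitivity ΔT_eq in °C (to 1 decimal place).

2.0 °C

Net feedback parameter λ = (−3.04) + (+0.327) + (-0.31) + (+0.58) = -2.443 W/m²/K.
ΔT = −F/λ = −5/(-2.443) = 2.0 °C.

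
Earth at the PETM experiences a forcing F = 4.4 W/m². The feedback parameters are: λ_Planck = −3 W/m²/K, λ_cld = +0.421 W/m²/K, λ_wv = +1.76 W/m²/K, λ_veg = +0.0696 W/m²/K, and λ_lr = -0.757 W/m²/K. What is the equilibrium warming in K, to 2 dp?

Net feedback parameter λ = (−3) + (+0.421) + (+1.76) + (+0.0696) + (-0.757) = -1.5064 W/m²/K.
ΔT = −F/λ = −4.4/(-1.5064) = 2.92 K.

2.92 K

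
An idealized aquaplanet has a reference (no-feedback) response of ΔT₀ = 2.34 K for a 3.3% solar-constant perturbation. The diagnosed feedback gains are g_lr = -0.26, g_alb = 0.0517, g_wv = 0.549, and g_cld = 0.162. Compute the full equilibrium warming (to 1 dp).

4.7 K

Total gain g = -0.26 + 0.0517 + 0.549 + 0.162 = 0.5027.
Amplification A = 1/(1 − 0.5027) = 2.011.
ΔT = 2.34 × 2.011 = 4.7 K.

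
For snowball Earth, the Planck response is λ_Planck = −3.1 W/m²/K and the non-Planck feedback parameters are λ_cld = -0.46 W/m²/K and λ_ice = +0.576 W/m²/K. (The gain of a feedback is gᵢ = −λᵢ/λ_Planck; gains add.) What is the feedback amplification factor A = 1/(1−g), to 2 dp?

Convert to gains: g_cld = -0.46/3.1 = -0.1484; g_ice = 0.576/3.1 = 0.1858.
Total gain g = 0.0374.
A = 1/(1 − 0.0374) = 1.04.

1.04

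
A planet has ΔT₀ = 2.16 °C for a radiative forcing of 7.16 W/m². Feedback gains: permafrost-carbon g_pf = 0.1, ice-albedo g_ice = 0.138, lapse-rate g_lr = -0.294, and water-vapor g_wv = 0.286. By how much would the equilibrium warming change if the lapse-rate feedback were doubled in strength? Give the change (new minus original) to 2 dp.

Original: g = 0.23, ΔT = 2.16/(1−0.23) = 2.8052 °C.
With doubled lapse-rate: g' = -0.064, ΔT' = 2.16/(1+0.064) = 2.0301 °C.
Change = 2.0301 − 2.8052 = -0.78 °C.

-0.78 °C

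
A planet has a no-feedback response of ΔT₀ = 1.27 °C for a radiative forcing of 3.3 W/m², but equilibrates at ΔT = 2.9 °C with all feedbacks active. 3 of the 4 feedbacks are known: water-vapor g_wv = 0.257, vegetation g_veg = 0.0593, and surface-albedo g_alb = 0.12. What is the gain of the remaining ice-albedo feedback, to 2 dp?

Amplification A = ΔT/ΔT₀ = 2.9/1.27 = 2.283.
Total gain g = 1 − 1/A = 1 − 1/2.283 = 0.562.
Known gains sum to 0.257 + 0.0593 + 0.12 = 0.4363.
g_ice = 0.562 − 0.4363 = 0.13.

0.13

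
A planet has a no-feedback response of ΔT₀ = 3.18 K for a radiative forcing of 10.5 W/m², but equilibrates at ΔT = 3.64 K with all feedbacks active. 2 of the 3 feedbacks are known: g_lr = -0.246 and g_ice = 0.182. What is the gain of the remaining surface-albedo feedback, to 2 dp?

0.19

Amplification A = ΔT/ΔT₀ = 3.64/3.18 = 1.145.
Total gain g = 1 − 1/A = 1 − 1/1.145 = 0.1266.
Known gains sum to -0.246 + 0.182 = -0.064.
g_alb = 0.1266 + 0.064 = 0.19.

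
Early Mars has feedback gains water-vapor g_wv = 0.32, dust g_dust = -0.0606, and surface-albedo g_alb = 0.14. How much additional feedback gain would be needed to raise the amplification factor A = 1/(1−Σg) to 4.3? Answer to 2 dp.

Current total gain = 0.3994.
Target gain for A = 4.3: g* = 1 − 1/4.3 = 0.7674.
Additional gain needed = 0.7674 − 0.3994 = 0.37.

0.37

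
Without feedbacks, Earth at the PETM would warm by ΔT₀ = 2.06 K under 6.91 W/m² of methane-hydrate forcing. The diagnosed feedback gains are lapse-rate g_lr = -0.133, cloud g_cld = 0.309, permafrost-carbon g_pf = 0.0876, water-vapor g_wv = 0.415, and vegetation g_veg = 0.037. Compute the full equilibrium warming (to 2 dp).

Total gain g = -0.133 + 0.309 + 0.0876 + 0.415 + 0.037 = 0.7156.
Amplification A = 1/(1 − 0.7156) = 3.516.
ΔT = 2.06 × 3.516 = 7.24 K.

7.24 K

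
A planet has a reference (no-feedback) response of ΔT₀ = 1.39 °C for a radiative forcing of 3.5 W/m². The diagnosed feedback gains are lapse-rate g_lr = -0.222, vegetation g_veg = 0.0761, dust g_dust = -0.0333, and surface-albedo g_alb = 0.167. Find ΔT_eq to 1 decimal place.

1.4 °C

Total gain g = -0.222 + 0.0761 − 0.0333 + 0.167 = -0.0122.
Amplification A = 1/(1 + 0.0122) = 0.9879.
ΔT = 1.39 × 0.9879 = 1.4 °C.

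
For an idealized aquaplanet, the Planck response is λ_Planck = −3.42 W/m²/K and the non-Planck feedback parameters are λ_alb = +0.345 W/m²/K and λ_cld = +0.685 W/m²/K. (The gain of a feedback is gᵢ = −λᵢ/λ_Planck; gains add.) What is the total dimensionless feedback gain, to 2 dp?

0.30

Convert to gains: g_alb = 0.345/3.42 = 0.1009; g_cld = 0.685/3.42 = 0.2003.
Total gain g = 0.3012.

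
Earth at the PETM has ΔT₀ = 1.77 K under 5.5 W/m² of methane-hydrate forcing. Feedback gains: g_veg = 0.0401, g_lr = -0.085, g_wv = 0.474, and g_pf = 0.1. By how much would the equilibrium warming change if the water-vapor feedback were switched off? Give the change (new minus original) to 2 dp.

-1.89 K

Original: g = 0.5291, ΔT = 1.77/(1−0.5291) = 3.7588 K.
Without water-vapor: g' = 0.0551, ΔT' = 1.77/(1−0.0551) = 1.8732 K.
Change = 1.8732 − 3.7588 = -1.89 K.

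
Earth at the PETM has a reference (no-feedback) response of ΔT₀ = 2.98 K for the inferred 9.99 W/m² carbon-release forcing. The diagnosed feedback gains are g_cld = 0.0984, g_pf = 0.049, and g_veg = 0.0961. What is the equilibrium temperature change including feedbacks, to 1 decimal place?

Total gain g = 0.0984 + 0.049 + 0.0961 = 0.2435.
Amplification A = 1/(1 − 0.2435) = 1.322.
ΔT = 2.98 × 1.322 = 3.9 K.

3.9 K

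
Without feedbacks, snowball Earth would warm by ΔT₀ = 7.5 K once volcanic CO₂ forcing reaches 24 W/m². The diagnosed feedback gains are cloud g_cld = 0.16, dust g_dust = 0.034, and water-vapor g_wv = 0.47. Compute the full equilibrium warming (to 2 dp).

22.32 K

Total gain g = 0.16 + 0.034 + 0.47 = 0.664.
Amplification A = 1/(1 − 0.664) = 2.976.
ΔT = 7.5 × 2.976 = 22.32 K.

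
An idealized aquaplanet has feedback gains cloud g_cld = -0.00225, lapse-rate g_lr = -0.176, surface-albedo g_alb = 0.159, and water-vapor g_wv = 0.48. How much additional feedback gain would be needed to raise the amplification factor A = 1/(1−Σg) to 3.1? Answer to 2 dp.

Current total gain = 0.46075.
Target gain for A = 3.1: g* = 1 − 1/3.1 = 0.6774.
Additional gain needed = 0.6774 − 0.46075 = 0.22.

0.22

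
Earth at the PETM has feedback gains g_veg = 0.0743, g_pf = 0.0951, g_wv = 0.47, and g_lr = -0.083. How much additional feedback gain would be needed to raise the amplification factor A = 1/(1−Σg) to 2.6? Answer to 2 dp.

0.06

Current total gain = 0.5564.
Target gain for A = 2.6: g* = 1 − 1/2.6 = 0.6154.
Additional gain needed = 0.6154 − 0.5564 = 0.06.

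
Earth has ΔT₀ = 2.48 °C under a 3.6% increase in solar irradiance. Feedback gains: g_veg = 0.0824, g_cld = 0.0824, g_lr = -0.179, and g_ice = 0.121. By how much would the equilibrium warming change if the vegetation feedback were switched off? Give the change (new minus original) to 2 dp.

Original: g = 0.1068, ΔT = 2.48/(1−0.1068) = 2.7765 °C.
Without vegetation: g' = 0.0244, ΔT' = 2.48/(1−0.0244) = 2.5420 °C.
Change = 2.5420 − 2.7765 = -0.23 °C.

-0.23 °C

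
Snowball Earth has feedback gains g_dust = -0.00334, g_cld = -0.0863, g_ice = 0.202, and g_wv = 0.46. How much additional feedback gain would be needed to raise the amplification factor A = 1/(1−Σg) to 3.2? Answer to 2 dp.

0.12

Current total gain = 0.57236.
Target gain for A = 3.2: g* = 1 − 1/3.2 = 0.6875.
Additional gain needed = 0.6875 − 0.57236 = 0.12.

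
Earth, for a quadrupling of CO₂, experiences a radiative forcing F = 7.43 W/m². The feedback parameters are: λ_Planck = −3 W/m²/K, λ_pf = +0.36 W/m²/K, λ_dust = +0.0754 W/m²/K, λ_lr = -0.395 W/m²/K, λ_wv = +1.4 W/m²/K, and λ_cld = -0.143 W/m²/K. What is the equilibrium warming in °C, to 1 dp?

4.4 °C

Net feedback parameter λ = (−3) + (+0.36) + (+0.0754) + (-0.395) + (+1.4) + (-0.143) = -1.7026 W/m²/K.
ΔT = −F/λ = −7.43/(-1.7026) = 4.4 °C.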